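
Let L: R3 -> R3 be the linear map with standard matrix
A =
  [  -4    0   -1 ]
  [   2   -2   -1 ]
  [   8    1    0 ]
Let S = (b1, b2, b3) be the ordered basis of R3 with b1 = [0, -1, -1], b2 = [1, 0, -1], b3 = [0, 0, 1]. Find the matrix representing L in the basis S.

With P the matrix whose columns are b1, ..., b3, [L]_S = P^(-1) A P.
Column by column: L(b1) = A b1 = [1, 3, -1]; its S-coordinates [-3, 1, -3] give column 1.
Continuing for each basis vector yields [L]_S = [[-3, -3, 1], [1, -3, -1], [-3, 2, 0]].

[[-3, -3, 1], [1, -3, -1], [-3, 2, 0]]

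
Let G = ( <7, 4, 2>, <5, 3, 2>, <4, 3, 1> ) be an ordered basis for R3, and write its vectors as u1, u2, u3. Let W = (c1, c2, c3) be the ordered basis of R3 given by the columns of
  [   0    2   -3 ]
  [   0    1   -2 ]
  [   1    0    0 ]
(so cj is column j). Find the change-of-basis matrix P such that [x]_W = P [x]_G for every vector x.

Let M have columns uj and N have columns cj. Then for every x, N [x]_W = x = M [x]_G, so P = N^(-1) M.
Since det N = -1, N^(-1) has integer entries; multiplying gives P = [[2, 2, 1], [2, 1, -1], [-1, -1, -2]].

[[2, 2, 1], [2, 1, -1], [-1, -1, -2]]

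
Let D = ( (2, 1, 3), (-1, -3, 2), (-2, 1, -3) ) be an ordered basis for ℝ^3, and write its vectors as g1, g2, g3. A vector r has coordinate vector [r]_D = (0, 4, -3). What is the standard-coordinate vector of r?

r = M [r]_D, where M has columns g1, ..., g3.
Carrying out the matrix-vector product, r = (2, -15, 17).

(2, -15, 17)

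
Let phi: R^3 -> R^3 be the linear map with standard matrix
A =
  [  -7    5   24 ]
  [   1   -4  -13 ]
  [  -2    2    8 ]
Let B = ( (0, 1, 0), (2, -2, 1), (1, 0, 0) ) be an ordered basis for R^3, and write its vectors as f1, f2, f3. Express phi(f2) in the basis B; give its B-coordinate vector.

(-3, 0, 0)

Column 2 of [phi]_B is the B-coordinate vector of phi(f2).
In standard coordinates phi(f2) = A f2 = (0, -3, 0).
Converting to B: (0, -3, 0) = -3f1 + 0·f2 + 0·f3, so the coordinate vector is (-3, 0, 0).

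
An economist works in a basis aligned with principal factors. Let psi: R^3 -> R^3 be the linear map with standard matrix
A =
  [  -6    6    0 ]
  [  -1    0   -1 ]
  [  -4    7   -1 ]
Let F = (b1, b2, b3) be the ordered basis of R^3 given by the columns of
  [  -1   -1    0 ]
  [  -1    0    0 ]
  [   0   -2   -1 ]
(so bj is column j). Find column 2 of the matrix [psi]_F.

<-3, -3, 0>

Compute psi(b2) = A b2 = <6, 3, 6> in standard coordinates.
Then write this in F-coordinates: solve for y in y_1 b1 + ... + y_3 b3 = <6, 3, 6>.
This gives y = <-3, -3, 0>, which is column 2 of [psi]_F.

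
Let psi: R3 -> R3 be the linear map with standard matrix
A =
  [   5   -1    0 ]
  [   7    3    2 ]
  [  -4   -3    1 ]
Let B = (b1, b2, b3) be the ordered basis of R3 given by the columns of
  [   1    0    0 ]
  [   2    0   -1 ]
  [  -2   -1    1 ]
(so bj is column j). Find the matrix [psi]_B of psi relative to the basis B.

[[3, 0, 1], [3, 3, -3], [-3, 2, 3]]

Let P have columns b1, ..., b3. Then [psi]_B = P^(-1) A P.
Here det P = -1, so P^(-1) is integer; computing A P first and then P^(-1)(A P) gives [[3, 0, 1], [3, 3, -3], [-3, 2, 3]].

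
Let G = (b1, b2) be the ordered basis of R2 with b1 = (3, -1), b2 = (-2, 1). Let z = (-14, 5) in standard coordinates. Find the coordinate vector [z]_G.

We seek scalars with c_1 b1 + c_2 b2 = z; equivalently solve M c = z where the columns of M are b1, b2.
System: 3c_1 - 2c_2 = -14, -c_1 + c_2 = 5; solving gives c_1 = -4, c_2 = 1.
Check: -4b1 + b2 = (-14, 5).

(-4, 1)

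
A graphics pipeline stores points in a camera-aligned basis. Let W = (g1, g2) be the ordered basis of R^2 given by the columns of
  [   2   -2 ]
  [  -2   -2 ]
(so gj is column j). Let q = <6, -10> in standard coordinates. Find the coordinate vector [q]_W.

<4, 1>

[q]_W is the unique c with M c = q, where M has columns g1, g2.
System: 2c_1 - 2c_2 = 6, -2c_1 - 2c_2 = -10; solving gives c_1 = 4, c_2 = 1.
Check: 4g1 + g2 = <6, -10>.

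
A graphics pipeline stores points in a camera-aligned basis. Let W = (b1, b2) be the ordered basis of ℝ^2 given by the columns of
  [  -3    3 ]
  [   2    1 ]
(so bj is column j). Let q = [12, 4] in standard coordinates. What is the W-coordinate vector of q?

We seek scalars with c_1 b1 + c_2 b2 = q; equivalently solve M c = q where the columns of M are b1, b2.
System: -3c_1 + 3c_2 = 12, 2c_1 + c_2 = 4; solving gives c_1 = 0, c_2 = 4.
Check: 0·b1 + 4b2 = [12, 4].

[0, 4]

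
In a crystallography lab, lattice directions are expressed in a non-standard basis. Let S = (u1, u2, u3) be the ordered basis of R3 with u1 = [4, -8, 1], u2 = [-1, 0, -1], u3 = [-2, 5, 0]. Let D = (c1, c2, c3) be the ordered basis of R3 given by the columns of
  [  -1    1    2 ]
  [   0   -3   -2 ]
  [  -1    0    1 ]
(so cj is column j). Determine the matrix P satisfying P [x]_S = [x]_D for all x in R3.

Take x = uj: its S-coordinates are the j-th standard unit vector, so P e_j — column j of P — equals [uj]_D.
u1 = 0·c1 + 2c2 + c3, giving column 1 = [0, 2, 1]; repeating for each j gives P = [[0, 1, -1], [2, 0, -1], [1, 0, -1]].

[[0, 1, -1], [2, 0, -1], [1, 0, -1]]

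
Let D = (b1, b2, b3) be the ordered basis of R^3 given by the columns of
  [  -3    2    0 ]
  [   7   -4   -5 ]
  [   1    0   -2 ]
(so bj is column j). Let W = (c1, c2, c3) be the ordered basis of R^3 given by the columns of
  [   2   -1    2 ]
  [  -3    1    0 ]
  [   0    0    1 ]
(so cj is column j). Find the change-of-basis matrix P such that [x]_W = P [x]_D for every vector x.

Take x = bj: its D-coordinates are the j-th standard unit vector, so P e_j — column j of P — equals [bj]_W.
b1 = -2c1 + c2 + c3, giving column 1 = [-2, 1, 1]; repeating for each j gives P = [[-2, 2, 1], [1, 2, -2], [1, 0, -2]].

[[-2, 2, 1], [1, 2, -2], [1, 0, -2]]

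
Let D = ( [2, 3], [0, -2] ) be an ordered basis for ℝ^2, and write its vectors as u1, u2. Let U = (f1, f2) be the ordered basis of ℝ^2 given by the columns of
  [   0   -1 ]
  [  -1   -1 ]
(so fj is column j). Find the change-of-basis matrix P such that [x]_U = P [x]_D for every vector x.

[[-1, 2], [-2, 0]]

Column j of P is [uj]_U, since P maps D-coordinates to U-coordinates.
Expressing u1 in U: u1 = -f1 - 2f2, so column 1 of P is [-1, -2].
Doing the same for each uj gives P = [[-1, 2], [-2, 0]].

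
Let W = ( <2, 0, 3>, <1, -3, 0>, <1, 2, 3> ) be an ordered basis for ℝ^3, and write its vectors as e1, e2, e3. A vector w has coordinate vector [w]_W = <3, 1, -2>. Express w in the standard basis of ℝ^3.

<5, -7, 3>

The coordinates say w = 3e1 + e2 - 2e3; adding the scaled basis vectors gives <5, -7, 3>.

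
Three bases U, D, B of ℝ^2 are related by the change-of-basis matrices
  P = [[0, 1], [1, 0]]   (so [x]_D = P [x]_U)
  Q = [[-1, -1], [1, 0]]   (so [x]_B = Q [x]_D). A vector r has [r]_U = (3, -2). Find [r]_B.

(-1, -2)

Apply P to get D-coordinates (-2, 3), then Q to get B-coordinates.
The result is [r]_B = (-1, -2).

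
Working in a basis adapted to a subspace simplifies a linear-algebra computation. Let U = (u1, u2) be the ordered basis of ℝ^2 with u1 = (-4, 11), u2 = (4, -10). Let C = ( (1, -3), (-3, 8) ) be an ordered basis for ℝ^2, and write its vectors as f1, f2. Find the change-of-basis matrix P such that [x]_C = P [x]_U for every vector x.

[[-1, -2], [1, -2]]

Take x = uj: its U-coordinates are the j-th standard unit vector, so P e_j — column j of P — equals [uj]_C.
u1 = -f1 + f2, giving column 1 = (-1, 1); repeating for each j gives P = [[-1, -2], [1, -2]].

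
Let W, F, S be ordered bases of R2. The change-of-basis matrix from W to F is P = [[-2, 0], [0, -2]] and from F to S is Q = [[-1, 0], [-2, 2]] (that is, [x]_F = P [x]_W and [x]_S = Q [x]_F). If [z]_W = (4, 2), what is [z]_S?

Apply P to get F-coordinates (-8, -4), then Q to get S-coordinates.
The result is [z]_S = (8, 8).

(8, 8)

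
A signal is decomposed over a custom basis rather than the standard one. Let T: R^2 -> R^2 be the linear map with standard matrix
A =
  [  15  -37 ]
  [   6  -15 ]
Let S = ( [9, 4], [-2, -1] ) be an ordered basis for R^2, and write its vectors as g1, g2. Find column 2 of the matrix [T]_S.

Compute T(g2) = A g2 = [7, 3] in standard coordinates.
Then write this in S-coordinates: solve for y in y_1 g1 + y_2 g2 = [7, 3].
This gives y = [1, 1], which is column 2 of [T]_S.

[1, 1]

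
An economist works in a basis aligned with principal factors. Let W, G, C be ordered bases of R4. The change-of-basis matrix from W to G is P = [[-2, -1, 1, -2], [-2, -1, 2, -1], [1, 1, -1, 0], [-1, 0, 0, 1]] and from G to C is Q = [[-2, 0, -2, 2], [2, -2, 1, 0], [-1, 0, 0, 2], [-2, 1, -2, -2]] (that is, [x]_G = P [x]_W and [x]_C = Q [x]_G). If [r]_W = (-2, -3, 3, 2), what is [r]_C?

First [r]_G = P [r]_W = (6, 11, -8, 4).
Then [r]_C = Q [r]_G = (12, -18, 2, 7).

(12, -18, 2, 7)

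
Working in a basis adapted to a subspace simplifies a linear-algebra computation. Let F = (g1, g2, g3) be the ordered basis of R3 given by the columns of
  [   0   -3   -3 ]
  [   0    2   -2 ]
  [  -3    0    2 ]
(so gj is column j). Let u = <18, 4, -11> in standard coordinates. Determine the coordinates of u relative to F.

<1, -2, -4>

Write u = c_1 g1 + ... + c_3 g3 and solve for the c_i.
Gaussian elimination on [M | u] yields c = (1, -2, -4).
Check: g1 - 2g2 - 4g3 = <18, 4, -11>.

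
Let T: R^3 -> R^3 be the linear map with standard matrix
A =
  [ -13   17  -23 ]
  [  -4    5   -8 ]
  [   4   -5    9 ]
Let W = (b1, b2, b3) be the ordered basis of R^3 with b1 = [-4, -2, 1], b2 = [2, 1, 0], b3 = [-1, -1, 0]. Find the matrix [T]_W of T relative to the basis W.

[[3, 3, 1], [3, 0, -1], [-1, -3, -2]]

Let P have columns b1, ..., b3. Then [T]_W = P^(-1) A P.
Here det P = -1, so P^(-1) is integer; computing A P first and then P^(-1)(A P) gives [[3, 3, 1], [3, 0, -1], [-1, -3, -2]].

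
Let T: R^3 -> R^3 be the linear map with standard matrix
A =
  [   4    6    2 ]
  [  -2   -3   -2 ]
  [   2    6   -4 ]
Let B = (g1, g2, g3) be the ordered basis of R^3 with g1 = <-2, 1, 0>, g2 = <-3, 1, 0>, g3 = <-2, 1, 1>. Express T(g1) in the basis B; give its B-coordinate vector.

Column 1 of [T]_B is the B-coordinate vector of T(g1).
In standard coordinates T(g1) = A g1 = <-2, 1, 2>.
Converting to B: <-2, 1, 2> = -g1 + 0·g2 + 2g3, so the coordinate vector is <-1, 0, 2>.

<-1, 0, 2>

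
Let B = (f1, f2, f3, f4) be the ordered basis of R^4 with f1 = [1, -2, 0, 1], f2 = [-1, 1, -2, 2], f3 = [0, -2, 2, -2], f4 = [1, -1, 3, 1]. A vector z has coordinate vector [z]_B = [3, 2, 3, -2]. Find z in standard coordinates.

[-1, -8, -4, -1]

z = M [z]_B, where M has columns f1, ..., f4.
Carrying out the matrix-vector product, z = [-1, -8, -4, -1].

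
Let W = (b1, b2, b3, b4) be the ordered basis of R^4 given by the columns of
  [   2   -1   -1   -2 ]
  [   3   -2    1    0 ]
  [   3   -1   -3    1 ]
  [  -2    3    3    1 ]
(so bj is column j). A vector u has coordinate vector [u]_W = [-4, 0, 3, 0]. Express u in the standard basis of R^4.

[-11, -9, -21, 17]

u = M [u]_W, where M has columns b1, ..., b4.
Carrying out the matrix-vector product, u = [-11, -9, -21, 17].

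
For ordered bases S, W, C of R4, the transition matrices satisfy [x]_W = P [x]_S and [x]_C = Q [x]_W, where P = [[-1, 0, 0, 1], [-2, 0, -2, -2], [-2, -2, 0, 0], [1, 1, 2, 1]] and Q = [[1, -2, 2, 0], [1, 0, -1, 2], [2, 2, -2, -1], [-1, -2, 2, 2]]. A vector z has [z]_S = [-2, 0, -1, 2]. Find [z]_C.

[8, -4, 6, -4]

First [z]_W = P [z]_S = [4, 2, 4, -2].
Then [z]_C = Q [z]_W = [8, -4, 6, -4].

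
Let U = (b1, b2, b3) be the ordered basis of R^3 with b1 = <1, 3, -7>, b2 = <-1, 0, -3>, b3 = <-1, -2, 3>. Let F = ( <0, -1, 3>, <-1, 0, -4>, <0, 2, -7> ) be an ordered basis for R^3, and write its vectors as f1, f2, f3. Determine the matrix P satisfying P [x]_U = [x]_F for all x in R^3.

[[1, -2, 0], [-1, 1, 1], [2, -1, -1]]

Take x = bj: its U-coordinates are the j-th standard unit vector, so P e_j — column j of P — equals [bj]_F.
b1 = f1 - f2 + 2f3, giving column 1 = <1, -1, 2>; repeating for each j gives P = [[1, -2, 0], [-1, 1, 1], [2, -1, -1]].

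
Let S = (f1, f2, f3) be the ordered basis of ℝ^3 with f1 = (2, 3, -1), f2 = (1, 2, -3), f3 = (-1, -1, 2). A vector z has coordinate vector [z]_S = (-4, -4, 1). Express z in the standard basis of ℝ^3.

(-13, -21, 18)

The coordinates say z = -4f1 - 4f2 + f3; adding the scaled basis vectors gives (-13, -21, 18).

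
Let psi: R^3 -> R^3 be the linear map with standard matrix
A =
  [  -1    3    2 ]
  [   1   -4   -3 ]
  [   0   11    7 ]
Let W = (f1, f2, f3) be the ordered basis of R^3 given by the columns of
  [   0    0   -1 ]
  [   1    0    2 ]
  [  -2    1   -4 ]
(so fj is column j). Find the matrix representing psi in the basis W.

[[0, 1, 1], [1, 1, 0], [1, -2, 1]]

With P the matrix whose columns are f1, ..., f3, [psi]_W = P^(-1) A P.
Column by column: psi(f1) = A f1 = [-1, 2, -3]; its W-coordinates [0, 1, 1] give column 1.
Continuing for each basis vector yields [psi]_W = [[0, 1, 1], [1, 1, 0], [1, -2, 1]].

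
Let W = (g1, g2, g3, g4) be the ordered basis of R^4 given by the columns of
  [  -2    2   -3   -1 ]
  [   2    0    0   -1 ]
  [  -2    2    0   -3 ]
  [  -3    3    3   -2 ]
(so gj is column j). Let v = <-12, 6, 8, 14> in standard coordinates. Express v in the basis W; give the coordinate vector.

<1, -1, 4, -4>

Write v = c_1 g1 + ... + c_4 g4 and solve for the c_i.
Row-reducing the augmented matrix [M | v] gives c = (1, -1, 4, -4).
Check: g1 - g2 + 4g3 - 4g4 = <-12, 6, 8, 14>.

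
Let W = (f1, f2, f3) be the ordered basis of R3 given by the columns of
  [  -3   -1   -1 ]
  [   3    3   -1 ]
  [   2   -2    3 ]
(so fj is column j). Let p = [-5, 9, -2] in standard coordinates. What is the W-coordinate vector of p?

[p]_W is the unique c with M c = p, where M has columns f1, ..., f3.
Row-reducing the augmented matrix [M | p] gives c = (1, 2, 0).
Check: f1 + 2f2 + 0·f3 = [-5, 9, -2].

[1, 2, 0]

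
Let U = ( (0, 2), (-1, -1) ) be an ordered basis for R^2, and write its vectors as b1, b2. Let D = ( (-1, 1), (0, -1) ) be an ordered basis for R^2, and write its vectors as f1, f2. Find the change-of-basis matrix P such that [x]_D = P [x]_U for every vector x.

Column j of P is [bj]_D, since P maps U-coordinates to D-coordinates.
Expressing b1 in D: b1 = 0·f1 - 2f2, so column 1 of P is (0, -2).
Doing the same for each bj gives P = [[0, 1], [-2, 2]].

[[0, 1], [-2, 2]]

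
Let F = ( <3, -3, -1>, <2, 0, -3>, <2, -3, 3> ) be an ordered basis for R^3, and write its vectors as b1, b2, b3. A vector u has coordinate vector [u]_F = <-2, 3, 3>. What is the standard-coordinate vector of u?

By definition u = -2b1 + 3b2 + 3b3.
Summing componentwise gives <6, -3, 2>.

<6, -3, 2>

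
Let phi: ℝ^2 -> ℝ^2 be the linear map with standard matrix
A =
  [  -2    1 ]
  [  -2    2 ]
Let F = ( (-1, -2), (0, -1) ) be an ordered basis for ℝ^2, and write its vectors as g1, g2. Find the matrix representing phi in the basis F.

The j-th column of [phi]_F is [phi(gj)]_F.
phi(g1) = A g1 = (0, -2) = 0·g1 + 2g2, so column 1 is (0, 2).
Repeating for g2 and assembling the columns gives [[0, 1], [2, 0]].

[[0, 1], [2, 0]]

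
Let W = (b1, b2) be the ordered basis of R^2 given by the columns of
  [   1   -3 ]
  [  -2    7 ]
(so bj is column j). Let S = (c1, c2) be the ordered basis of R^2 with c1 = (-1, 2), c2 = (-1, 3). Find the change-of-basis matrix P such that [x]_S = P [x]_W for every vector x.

[[-1, 2], [0, 1]]

Let M have columns bj and N have columns cj. Then for every x, N [x]_S = x = M [x]_W, so P = N^(-1) M.
Since det N = -1, N^(-1) has integer entries; multiplying gives P = [[-1, 2], [0, 1]].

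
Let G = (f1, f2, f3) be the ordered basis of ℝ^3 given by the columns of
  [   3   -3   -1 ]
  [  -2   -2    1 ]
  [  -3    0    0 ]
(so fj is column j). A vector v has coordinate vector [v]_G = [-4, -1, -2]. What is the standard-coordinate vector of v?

The coordinates say v = -4f1 - f2 - 2f3; adding the scaled basis vectors gives [-7, 8, 12].

[-7, 8, 12]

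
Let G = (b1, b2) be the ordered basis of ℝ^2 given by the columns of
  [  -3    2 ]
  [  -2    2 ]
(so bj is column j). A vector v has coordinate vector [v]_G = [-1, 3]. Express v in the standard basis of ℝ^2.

[9, 8]

By definition v = -b1 + 3b2.
Summing componentwise gives [9, 8].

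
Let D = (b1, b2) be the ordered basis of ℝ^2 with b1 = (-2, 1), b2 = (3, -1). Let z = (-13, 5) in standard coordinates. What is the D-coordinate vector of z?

Write z = c_1 b1 + c_2 b2 and solve for the c_i.
System: -2c_1 + 3c_2 = -13, c_1 - c_2 = 5; solving gives c_1 = 2, c_2 = -3.
Check: 2b1 - 3b2 = (-13, 5).

(2, -3)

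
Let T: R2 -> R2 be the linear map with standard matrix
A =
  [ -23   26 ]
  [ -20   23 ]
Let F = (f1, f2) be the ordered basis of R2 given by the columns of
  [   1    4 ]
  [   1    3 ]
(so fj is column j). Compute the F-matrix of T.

Let P have columns f1, f2. Then [T]_F = P^(-1) A P.
Here det P = -1, so P^(-1) is integer; computing A P first and then P^(-1)(A P) gives [[3, -2], [0, -3]].

[[3, -2], [0, -3]]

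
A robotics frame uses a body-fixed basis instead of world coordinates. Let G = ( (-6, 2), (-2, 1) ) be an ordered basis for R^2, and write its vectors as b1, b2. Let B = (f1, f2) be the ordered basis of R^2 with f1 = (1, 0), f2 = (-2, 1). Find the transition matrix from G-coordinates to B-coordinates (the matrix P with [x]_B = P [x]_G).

[[-2, 0], [2, 1]]

Column j of P is [bj]_B, since P maps G-coordinates to B-coordinates.
Expressing b1 in B: b1 = -2f1 + 2f2, so column 1 of P is (-2, 2).
Doing the same for each bj gives P = [[-2, 0], [2, 1]].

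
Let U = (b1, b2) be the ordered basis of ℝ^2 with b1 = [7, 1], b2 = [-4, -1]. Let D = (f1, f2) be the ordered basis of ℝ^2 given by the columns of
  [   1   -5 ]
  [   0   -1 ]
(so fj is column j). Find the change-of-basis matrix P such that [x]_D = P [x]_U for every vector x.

Column j of P is [bj]_D, since P maps U-coordinates to D-coordinates.
Expressing b1 in D: b1 = 2f1 - f2, so column 1 of P is [2, -1].
Doing the same for each bj gives P = [[2, 1], [-1, 1]].

[[2, 1], [-1, 1]]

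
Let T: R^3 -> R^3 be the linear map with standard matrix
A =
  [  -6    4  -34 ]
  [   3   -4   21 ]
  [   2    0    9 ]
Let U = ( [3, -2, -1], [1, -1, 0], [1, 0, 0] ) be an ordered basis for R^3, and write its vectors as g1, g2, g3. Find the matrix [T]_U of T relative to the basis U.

Let P have columns g1, ..., g3. Then [T]_U = P^(-1) A P.
Here det P = -1, so P^(-1) is integer; computing A P first and then P^(-1)(A P) gives [[3, -2, -2], [-2, -3, 1], [1, -1, -1]].

[[3, -2, -2], [-2, -3, 1], [1, -1, -1]]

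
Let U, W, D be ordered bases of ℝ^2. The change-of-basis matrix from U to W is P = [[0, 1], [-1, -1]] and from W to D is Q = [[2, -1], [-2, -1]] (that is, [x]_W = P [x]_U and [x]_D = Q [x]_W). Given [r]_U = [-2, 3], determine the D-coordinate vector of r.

[7, -5]

Composing the changes, [r]_D = Q P [r]_U.
Q P = [[1, 3], [1, -1]]; applying this to [-2, 3] gives [7, -5].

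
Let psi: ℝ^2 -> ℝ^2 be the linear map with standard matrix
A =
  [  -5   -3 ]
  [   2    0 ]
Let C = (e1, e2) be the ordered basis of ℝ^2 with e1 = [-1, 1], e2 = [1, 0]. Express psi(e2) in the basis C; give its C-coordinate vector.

Column 2 of [psi]_C is the C-coordinate vector of psi(e2).
In standard coordinates psi(e2) = A e2 = [-5, 2].
Converting to C: [-5, 2] = 2e1 - 3e2, so the coordinate vector is [2, -3].

[2, -3]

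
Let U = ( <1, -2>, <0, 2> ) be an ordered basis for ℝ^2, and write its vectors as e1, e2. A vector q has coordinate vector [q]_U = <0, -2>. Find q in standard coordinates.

<0, -4>

The coordinates say q = 0·e1 - 2e2; adding the scaled basis vectors gives <0, -4>.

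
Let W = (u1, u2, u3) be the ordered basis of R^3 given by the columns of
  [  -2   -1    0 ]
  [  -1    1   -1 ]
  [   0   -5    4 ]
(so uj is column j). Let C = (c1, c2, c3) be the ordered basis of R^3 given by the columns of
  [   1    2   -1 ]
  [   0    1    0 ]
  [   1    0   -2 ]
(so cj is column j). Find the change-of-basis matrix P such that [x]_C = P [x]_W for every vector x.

Let M have columns uj and N have columns cj. Then for every x, N [x]_C = x = M [x]_W, so P = N^(-1) M.
Since det N = -1, N^(-1) has integer entries; multiplying gives P = [[0, -1, 0], [-1, 1, -1], [0, 2, -2]].

[[0, -1, 0], [-1, 1, -1], [0, 2, -2]]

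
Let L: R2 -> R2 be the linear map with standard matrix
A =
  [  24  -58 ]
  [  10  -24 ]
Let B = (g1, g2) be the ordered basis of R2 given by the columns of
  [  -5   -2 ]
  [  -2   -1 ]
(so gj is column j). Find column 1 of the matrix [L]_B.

Column 1 of [L]_B is the B-coordinate vector of L(g1).
In standard coordinates L(g1) = A g1 = <-4, -2>.
Converting to B: <-4, -2> = 0·g1 + 2g2, so the coordinate vector is <0, 2>.

<0, 2>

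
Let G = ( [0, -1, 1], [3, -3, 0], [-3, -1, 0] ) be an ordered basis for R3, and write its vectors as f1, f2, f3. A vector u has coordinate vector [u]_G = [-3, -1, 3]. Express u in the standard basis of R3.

[-12, 3, -3]

By definition u = -3f1 - f2 + 3f3.
Summing componentwise gives [-12, 3, -3].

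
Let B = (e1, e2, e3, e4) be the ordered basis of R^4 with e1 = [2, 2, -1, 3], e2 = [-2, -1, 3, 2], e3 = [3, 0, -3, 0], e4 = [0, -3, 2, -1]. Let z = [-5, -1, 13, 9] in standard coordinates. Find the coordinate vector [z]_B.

[3, 1, -3, 2]

Write z = c_1 e1 + ... + c_4 e4 and solve for the c_i.
Solving this 4x4 system gives c = (3, 1, -3, 2).
Check: 3e1 + e2 - 3e3 + 2e4 = [-5, -1, 13, 9].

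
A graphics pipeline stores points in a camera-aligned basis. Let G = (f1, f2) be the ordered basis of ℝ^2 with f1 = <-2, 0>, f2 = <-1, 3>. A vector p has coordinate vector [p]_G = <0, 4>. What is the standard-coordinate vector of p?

p = M [p]_G, where M has columns f1, f2.
Carrying out the matrix-vector product, p = <-4, 12>.

<-4, 12>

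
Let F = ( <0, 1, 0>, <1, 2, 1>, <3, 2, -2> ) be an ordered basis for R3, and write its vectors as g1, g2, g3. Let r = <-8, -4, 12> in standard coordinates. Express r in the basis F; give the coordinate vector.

<-4, 4, -4>

Write r = c_1 g1 + ... + c_3 g3 and solve for the c_i.
Row-reducing the augmented matrix [M | r] gives c = (-4, 4, -4).
Check: -4g1 + 4g2 - 4g3 = <-8, -4, 12>.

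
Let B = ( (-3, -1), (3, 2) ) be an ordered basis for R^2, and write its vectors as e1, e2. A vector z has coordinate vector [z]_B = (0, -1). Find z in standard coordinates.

By definition z = 0·e1 - e2.
Summing componentwise gives (-3, -2).

(-3, -2)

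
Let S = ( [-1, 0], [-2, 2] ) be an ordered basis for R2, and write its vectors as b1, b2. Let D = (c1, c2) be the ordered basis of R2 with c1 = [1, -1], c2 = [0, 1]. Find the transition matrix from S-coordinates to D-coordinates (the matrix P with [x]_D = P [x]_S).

Take x = bj: its S-coordinates are the j-th standard unit vector, so P e_j — column j of P — equals [bj]_D.
b1 = -c1 - c2, giving column 1 = [-1, -1]; repeating for each j gives P = [[-1, -2], [-1, 0]].

[[-1, -2], [-1, 0]]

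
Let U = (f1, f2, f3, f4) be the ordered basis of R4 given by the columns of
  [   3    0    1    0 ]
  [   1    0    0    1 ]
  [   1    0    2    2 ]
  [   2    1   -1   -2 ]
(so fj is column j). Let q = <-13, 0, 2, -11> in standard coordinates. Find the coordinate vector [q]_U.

[q]_U is the unique c with M c = q, where M has columns f1, ..., f4.
Solving this 4x4 system gives c = (-4, 4, -1, 4).
Check: -4f1 + 4f2 - f3 + 4f4 = <-13, 0, 2, -11>.

<-4, 4, -1, 4>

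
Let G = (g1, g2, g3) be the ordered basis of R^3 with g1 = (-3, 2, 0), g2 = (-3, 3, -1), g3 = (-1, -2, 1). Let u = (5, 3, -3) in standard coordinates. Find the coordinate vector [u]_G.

(-2, 1, -2)

We seek scalars with c_1 g1 + ... + c_3 g3 = u; equivalently solve M c = u where the columns of M are g1, ..., g3.
Row-reducing the augmented matrix [M | u] gives c = (-2, 1, -2).
Check: -2g1 + g2 - 2g3 = (5, 3, -3).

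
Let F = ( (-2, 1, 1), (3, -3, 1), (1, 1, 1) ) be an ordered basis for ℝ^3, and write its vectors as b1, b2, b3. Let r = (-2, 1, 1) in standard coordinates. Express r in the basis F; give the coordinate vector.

Write r = c_1 b1 + ... + c_3 b3 and solve for the c_i.
Gaussian elimination on [M | r] yields c = (1, 0, 0).
Check: b1 + 0·b2 + 0·b3 = (-2, 1, 1).

(1, 0, 0)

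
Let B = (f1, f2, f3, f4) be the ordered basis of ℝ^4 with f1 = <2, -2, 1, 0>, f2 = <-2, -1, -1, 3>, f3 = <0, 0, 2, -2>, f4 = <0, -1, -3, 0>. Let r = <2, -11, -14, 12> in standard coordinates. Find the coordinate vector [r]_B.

<3, 2, -3, 3>

[r]_B is the unique c with M c = r, where M has columns f1, ..., f4.
Row-reducing the augmented matrix [M | r] gives c = (3, 2, -3, 3).
Check: 3f1 + 2f2 - 3f3 + 3f4 = <2, -11, -14, 12>.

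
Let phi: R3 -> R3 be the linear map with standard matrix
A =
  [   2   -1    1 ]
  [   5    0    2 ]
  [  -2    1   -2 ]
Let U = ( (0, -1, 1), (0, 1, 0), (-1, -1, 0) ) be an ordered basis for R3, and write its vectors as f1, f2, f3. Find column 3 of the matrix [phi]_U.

(1, -3, 1)

Compute phi(f3) = A f3 = (-1, -5, 1) in standard coordinates.
Then write this in U-coordinates: solve for y in y_1 f1 + ... + y_3 f3 = (-1, -5, 1).
This gives y = (1, -3, 1), which is column 3 of [phi]_U.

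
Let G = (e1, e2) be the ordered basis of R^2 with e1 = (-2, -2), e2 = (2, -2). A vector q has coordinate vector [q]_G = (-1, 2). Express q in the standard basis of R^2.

By definition q = -e1 + 2e2.
Summing componentwise gives (6, -2).

(6, -2)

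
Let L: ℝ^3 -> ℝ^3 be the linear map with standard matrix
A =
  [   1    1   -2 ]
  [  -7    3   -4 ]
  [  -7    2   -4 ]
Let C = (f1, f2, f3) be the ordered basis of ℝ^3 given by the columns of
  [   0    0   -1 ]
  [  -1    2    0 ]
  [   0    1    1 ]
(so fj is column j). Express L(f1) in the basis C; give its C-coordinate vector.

Column 1 of [L]_C is the C-coordinate vector of L(f1).
In standard coordinates L(f1) = A f1 = [-1, -3, -2].
Converting to C: [-1, -3, -2] = -3f1 - 3f2 + f3, so the coordinate vector is [-3, -3, 1].

[-3, -3, 1]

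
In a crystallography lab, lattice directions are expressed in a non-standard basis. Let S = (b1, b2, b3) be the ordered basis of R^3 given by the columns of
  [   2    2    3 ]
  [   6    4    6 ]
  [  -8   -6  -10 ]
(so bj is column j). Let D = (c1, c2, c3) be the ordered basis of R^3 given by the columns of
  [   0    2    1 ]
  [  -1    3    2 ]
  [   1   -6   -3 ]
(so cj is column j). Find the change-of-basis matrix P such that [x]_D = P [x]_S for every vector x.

[[-2, 0, -1], [0, 0, 1], [2, 2, 1]]

Column j of P is [bj]_D, since P maps S-coordinates to D-coordinates.
Expressing b1 in D: b1 = -2c1 + 0·c2 + 2c3, so column 1 of P is [-2, 0, 2].
Doing the same for each bj gives P = [[-2, 0, -1], [0, 0, 1], [2, 2, 1]].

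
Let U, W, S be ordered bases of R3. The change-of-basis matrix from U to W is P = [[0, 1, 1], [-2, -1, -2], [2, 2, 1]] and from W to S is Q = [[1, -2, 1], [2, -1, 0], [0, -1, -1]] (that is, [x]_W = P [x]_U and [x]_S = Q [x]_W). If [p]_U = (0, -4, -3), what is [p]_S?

First [p]_W = P [p]_U = (-7, 10, -11).
Then [p]_S = Q [p]_W = (-38, -24, 1).

(-38, -24, 1)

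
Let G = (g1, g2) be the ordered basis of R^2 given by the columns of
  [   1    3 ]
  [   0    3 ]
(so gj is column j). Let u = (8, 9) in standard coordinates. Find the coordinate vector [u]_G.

We seek scalars with c_1 g1 + c_2 g2 = u; equivalently solve M c = u where the columns of M are g1, g2.
System: c_1 + 3c_2 = 8, 0c_1 + 3c_2 = 9; solving gives c_1 = -1, c_2 = 3.
Check: -g1 + 3g2 = (8, 9).

(-1, 3)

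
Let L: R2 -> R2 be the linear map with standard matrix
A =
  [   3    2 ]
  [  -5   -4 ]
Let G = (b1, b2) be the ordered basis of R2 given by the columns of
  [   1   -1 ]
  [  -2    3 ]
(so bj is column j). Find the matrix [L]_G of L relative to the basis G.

With P the matrix whose columns are b1, b2, [L]_G = P^(-1) A P.
Column by column: L(b1) = A b1 = <-1, 3>; its G-coordinates <0, 1> give column 1.
Continuing for each basis vector yields [L]_G = [[0, 2], [1, -1]].

[[0, 2], [1, -1]]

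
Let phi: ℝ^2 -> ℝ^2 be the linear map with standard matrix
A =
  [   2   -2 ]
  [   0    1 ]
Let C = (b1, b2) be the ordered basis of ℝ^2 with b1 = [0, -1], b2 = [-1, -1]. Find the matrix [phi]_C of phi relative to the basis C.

With P the matrix whose columns are b1, b2, [phi]_C = P^(-1) A P.
Column by column: phi(b1) = A b1 = [2, -1]; its C-coordinates [3, -2] give column 1.
Continuing for each basis vector yields [phi]_C = [[3, 1], [-2, 0]].

[[3, 1], [-2, 0]]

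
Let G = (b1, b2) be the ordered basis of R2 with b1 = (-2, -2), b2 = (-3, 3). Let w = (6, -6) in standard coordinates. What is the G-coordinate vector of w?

(0, -2)

We seek scalars with c_1 b1 + c_2 b2 = w; equivalently solve M c = w where the columns of M are b1, b2.
System: -2c_1 - 3c_2 = 6, -2c_1 + 3c_2 = -6; solving gives c_1 = 0, c_2 = -2.
Check: 0·b1 - 2b2 = (6, -6).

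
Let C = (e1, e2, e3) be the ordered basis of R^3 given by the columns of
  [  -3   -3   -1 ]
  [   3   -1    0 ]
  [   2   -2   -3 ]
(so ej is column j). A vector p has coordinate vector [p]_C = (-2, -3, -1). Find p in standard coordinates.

(16, -3, 5)

p = M [p]_C, where M has columns e1, ..., e3.
Carrying out the matrix-vector product, p = (16, -3, 5).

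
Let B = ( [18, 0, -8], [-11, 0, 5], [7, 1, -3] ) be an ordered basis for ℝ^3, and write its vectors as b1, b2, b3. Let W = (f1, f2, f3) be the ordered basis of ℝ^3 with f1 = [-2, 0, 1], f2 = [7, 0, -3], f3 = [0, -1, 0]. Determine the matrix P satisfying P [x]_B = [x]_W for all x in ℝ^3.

[[-2, 2, 0], [2, -1, 1], [0, 0, -1]]

Let M have columns bj and N have columns fj. Then for every x, N [x]_W = x = M [x]_B, so P = N^(-1) M.
Since det N = -1, N^(-1) has integer entries; multiplying gives P = [[-2, 2, 0], [2, -1, 1], [0, 0, -1]].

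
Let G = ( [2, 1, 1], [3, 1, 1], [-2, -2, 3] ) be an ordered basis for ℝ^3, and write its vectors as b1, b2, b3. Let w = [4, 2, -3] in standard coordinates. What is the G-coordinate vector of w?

Write w = c_1 b1 + ... + c_3 b3 and solve for the c_i.
Gaussian elimination on [M | w] yields c = (-2, 2, -1).
Check: -2b1 + 2b2 - b3 = [4, 2, -3].

[-2, 2, -1]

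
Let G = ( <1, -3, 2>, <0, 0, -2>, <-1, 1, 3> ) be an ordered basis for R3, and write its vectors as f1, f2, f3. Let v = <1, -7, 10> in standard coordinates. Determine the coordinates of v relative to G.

<3, 1, 2>

Write v = c_1 f1 + ... + c_3 f3 and solve for the c_i.
Gaussian elimination on [M | v] yields c = (3, 1, 2).
Check: 3f1 + f2 + 2f3 = <1, -7, 10>.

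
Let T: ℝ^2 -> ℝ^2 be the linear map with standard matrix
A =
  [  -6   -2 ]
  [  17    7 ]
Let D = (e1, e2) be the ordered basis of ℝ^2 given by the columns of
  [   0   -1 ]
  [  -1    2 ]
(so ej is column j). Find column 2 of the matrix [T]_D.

Compute T(e2) = A e2 = [2, -3] in standard coordinates.
Then write this in D-coordinates: solve for y in y_1 e1 + y_2 e2 = [2, -3].
This gives y = [-1, -2], which is column 2 of [T]_D.

[-1, -2]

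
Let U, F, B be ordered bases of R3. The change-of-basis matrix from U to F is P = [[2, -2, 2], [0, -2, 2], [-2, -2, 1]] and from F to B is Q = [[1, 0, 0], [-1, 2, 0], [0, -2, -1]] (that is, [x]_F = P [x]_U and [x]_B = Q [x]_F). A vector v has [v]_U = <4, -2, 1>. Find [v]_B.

<14, -2, -9>

First [v]_F = P [v]_U = <14, 6, -3>.
Then [v]_B = Q [v]_F = <14, -2, -9>.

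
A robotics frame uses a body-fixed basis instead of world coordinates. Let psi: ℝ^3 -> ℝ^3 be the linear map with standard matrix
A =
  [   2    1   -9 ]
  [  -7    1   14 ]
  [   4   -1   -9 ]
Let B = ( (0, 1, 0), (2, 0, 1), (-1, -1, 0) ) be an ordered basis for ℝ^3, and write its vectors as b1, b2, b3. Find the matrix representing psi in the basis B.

Let P have columns b1, ..., b3. Then [psi]_B = P^(-1) A P.
Here det P = -1, so P^(-1) is integer; computing A P first and then P^(-1)(A P) gives [[-2, 3, 3], [-1, -1, -3], [-3, 3, -3]].

[[-2, 3, 3], [-1, -1, -3], [-3, 3, -3]]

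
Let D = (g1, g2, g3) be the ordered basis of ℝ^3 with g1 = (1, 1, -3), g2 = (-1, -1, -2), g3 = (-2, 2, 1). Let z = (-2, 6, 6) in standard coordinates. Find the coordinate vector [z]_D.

We seek scalars with c_1 g1 + ... + c_3 g3 = z; equivalently solve M c = z where the columns of M are g1, ..., g3.
Gaussian elimination on [M | z] yields c = (0, -2, 2).
Check: 0·g1 - 2g2 + 2g3 = (-2, 6, 6).

(0, -2, 2)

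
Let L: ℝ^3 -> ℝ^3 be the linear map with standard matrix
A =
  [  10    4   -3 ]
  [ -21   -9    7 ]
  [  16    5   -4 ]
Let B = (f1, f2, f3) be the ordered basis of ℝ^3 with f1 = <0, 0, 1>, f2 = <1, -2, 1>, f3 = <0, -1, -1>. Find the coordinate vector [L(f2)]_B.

Compute L(f2) = A f2 = <-1, 4, 2> in standard coordinates.
Then write this in B-coordinates: solve for y in y_1 f1 + ... + y_3 f3 = <-1, 4, 2>.
This gives y = <1, -1, -2>, which is column 2 of [L]_B.

<1, -1, -2>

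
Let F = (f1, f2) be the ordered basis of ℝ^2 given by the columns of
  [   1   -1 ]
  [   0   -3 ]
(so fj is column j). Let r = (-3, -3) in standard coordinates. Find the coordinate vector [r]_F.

(-2, 1)

Write r = c_1 f1 + c_2 f2 and solve for the c_i.
System: c_1 - c_2 = -3, 0c_1 - 3c_2 = -3; solving gives c_1 = -2, c_2 = 1.
Check: -2f1 + f2 = (-3, -3).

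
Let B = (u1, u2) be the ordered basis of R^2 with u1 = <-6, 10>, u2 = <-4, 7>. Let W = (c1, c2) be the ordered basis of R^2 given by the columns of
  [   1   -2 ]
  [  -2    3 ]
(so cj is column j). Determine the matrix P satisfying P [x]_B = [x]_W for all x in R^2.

Take x = uj: its B-coordinates are the j-th standard unit vector, so P e_j — column j of P — equals [uj]_W.
u1 = -2c1 + 2c2, giving column 1 = <-2, 2>; repeating for each j gives P = [[-2, -2], [2, 1]].

[[-2, -2], [2, 1]]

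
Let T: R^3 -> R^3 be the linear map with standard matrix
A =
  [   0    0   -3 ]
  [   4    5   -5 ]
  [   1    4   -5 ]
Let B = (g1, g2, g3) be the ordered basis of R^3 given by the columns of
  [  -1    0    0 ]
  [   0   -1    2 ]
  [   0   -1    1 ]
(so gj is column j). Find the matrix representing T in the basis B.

[[0, -3, 3], [-2, -2, -1], [-3, -1, 2]]

Let P have columns g1, ..., g3. Then [T]_B = P^(-1) A P.
Here det P = -1, so P^(-1) is integer; computing A P first and then P^(-1)(A P) gives [[0, -3, 3], [-2, -2, -1], [-3, -1, 2]].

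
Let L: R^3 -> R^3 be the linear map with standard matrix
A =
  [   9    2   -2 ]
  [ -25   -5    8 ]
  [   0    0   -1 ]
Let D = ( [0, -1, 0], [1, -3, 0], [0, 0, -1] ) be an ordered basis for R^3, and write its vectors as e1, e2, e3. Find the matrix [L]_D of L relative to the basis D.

Let P have columns e1, ..., e3. Then [L]_D = P^(-1) A P.
Here det P = -1, so P^(-1) is integer; computing A P first and then P^(-1)(A P) gives [[1, 1, 2], [-2, 3, 2], [0, 0, -1]].

[[1, 1, 2], [-2, 3, 2], [0, 0, -1]]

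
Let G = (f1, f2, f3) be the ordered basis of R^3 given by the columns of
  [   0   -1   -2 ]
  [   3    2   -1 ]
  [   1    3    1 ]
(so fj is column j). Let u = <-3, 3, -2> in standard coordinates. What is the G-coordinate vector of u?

<4, -3, 3>

Write u = c_1 f1 + ... + c_3 f3 and solve for the c_i.
Gaussian elimination on [M | u] yields c = (4, -3, 3).
Check: 4f1 - 3f2 + 3f3 = <-3, 3, -2>.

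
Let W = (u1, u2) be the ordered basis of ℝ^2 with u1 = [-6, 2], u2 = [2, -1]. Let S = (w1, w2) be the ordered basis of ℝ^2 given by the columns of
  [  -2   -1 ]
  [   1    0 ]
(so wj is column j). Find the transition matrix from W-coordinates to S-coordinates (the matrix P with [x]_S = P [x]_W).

Column j of P is [uj]_S, since P maps W-coordinates to S-coordinates.
Expressing u1 in S: u1 = 2w1 + 2w2, so column 1 of P is [2, 2].
Doing the same for each uj gives P = [[2, -1], [2, 0]].

[[2, -1], [2, 0]]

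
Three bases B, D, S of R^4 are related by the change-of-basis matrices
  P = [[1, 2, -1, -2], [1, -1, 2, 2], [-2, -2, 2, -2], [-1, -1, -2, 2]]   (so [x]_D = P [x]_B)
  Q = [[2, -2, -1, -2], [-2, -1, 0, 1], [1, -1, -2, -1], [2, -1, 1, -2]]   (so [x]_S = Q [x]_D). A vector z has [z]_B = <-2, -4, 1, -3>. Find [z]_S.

<-22, 10, -41, 16>

Composing the changes, [z]_S = Q P [z]_B.
Q P = [[4, 10, -4, -10], [-4, -4, -2, 4], [5, 8, -5, -2], [1, 5, 2, -12]]; applying this to <-2, -4, 1, -3> gives <-22, 10, -41, 16>.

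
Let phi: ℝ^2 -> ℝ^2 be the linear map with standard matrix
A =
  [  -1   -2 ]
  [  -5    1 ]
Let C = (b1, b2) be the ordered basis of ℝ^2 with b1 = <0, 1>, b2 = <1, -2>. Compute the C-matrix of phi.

The j-th column of [phi]_C is [phi(bj)]_C.
phi(b1) = A b1 = <-2, 1> = -3b1 - 2b2, so column 1 is <-3, -2>.
Repeating for b2 and assembling the columns gives [[-3, -1], [-2, 3]].

[[-3, -1], [-2, 3]]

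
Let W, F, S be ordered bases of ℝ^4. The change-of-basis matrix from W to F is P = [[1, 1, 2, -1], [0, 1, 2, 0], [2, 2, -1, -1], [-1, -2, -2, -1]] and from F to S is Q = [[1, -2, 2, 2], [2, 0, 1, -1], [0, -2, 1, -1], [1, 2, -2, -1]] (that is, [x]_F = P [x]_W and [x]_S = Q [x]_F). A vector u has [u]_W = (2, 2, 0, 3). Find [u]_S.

(-11, 16, 10, 4)

Composing the changes, [u]_S = Q P [u]_W.
Q P = [[3, -1, -8, -5], [5, 6, 5, -2], [3, 2, -3, 0], [-2, 1, 10, 2]]; applying this to (2, 2, 0, 3) gives (-11, 16, 10, 4).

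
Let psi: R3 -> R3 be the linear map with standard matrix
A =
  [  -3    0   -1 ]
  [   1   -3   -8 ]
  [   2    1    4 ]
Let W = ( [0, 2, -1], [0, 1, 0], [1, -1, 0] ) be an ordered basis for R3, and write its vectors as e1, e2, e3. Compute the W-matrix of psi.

[[2, -1, -1], [-1, -1, 3], [1, 0, -3]]

Let P have columns e1, ..., e3. Then [psi]_W = P^(-1) A P.
Here det P = 1, so P^(-1) is integer; computing A P first and then P^(-1)(A P) gives [[2, -1, -1], [-1, -1, 3], [1, 0, -3]].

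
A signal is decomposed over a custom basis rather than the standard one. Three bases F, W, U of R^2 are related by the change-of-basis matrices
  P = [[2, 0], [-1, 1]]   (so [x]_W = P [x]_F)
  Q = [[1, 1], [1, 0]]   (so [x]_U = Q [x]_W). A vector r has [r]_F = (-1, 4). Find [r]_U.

(3, -2)

First [r]_W = P [r]_F = (-2, 5).
Then [r]_U = Q [r]_W = (3, -2).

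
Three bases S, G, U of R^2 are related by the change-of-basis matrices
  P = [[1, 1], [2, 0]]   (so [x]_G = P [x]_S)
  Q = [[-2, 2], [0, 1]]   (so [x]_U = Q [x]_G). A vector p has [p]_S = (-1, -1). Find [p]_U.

(0, -2)

Composing the changes, [p]_U = Q P [p]_S.
Q P = [[2, -2], [2, 0]]; applying this to (-1, -1) gives (0, -2).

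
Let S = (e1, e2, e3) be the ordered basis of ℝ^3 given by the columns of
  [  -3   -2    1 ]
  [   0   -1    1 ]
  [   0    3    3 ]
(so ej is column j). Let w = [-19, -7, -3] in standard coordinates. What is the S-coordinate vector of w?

[3, 3, -4]

[w]_S is the unique c with M c = w, where M has columns e1, ..., e3.
Solving this 3x3 system gives c = (3, 3, -4).
Check: 3e1 + 3e2 - 4e3 = [-19, -7, -3].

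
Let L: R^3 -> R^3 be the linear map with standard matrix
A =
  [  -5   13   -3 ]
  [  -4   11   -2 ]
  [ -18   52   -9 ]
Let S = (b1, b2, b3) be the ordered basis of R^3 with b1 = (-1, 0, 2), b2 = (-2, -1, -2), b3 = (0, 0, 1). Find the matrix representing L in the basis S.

The j-th column of [L]_S is [L(bj)]_S.
L(b1) = A b1 = (-1, 0, 0) = b1 + 0·b2 - 2b3, so column 1 is (1, 0, -2).
Repeating for b2, b3 and assembling the columns gives [[1, -1, -1], [0, -1, 2], [-2, 2, -3]].

[[1, -1, -1], [0, -1, 2], [-2, 2, -3]]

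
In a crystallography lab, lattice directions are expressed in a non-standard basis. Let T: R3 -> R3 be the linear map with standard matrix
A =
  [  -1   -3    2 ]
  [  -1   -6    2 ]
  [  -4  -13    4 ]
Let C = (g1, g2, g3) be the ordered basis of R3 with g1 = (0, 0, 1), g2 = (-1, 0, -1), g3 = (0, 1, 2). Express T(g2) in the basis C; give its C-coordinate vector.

Column 2 of [T]_C is the C-coordinate vector of T(g2).
In standard coordinates T(g2) = A g2 = (-1, -1, 0).
Converting to C: (-1, -1, 0) = 3g1 + g2 - g3, so the coordinate vector is (3, 1, -1).

(3, 1, -1)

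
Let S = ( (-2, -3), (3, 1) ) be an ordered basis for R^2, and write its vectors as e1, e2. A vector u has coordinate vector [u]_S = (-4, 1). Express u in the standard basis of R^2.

The coordinates say u = -4e1 + e2; adding the scaled basis vectors gives (11, 13).

(11, 13)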